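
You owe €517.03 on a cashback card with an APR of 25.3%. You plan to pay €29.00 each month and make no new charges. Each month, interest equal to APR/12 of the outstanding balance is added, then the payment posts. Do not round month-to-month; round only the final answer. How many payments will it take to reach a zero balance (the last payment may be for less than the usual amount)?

23 payments

Monthly rate r = 25.3%/12 = 2.10833% = 0.0210833.
Recurrence: B ← B·(1+r) − €29.00.
Month 1: interest €10.90; balance after payment €498.93.
Month 2: interest €10.52; balance after payment €480.45.
Closed form: n = −ln(1 − rB₀/P)/ln(1+r) = −ln(0.62411)/ln(1.02108) ≈ 22.595, so the balance reaches zero during payment 23.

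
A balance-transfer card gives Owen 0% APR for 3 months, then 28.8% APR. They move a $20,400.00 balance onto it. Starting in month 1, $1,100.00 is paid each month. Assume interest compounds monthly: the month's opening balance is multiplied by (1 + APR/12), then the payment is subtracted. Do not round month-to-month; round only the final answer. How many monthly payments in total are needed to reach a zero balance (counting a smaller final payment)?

Promo months 1–3 at r₀ = 0%/12 = 0; months 4+ at r₁ = 28.8%/12 = 0.024.
After month 3 (no interest yet): B = $20,400.00 − 3·$1,100.00 = $17,100.00.
Then at r₁ with $1,100.00/mo: n₂ = −ln(1 − r₁·B/P)/ln(1+r₁) ≈ 19.69 → 20 more payments.

23 months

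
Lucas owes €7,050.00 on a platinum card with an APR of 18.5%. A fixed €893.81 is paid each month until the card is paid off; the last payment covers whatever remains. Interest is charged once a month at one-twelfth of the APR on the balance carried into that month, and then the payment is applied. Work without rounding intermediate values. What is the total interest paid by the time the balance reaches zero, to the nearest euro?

Monthly rate r = 18.5%/12 = 1.54167% = 0.0154167.
Payoff takes n = ⌈−ln(1 − rB₀/P)/ln(1+r)⌉ = ⌈8.475⌉ = 9 payments; the last is €425.92.
Total paid = 8·€893.81 + €425.92 = €7,576.40.
Total interest = total paid − principal = €7,576.40 − €7,050.00 = €526.40.

€526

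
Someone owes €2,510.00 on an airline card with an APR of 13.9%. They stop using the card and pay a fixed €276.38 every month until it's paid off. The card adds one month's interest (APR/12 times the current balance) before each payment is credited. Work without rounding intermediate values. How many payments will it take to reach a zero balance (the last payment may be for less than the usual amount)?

Monthly rate r = 13.9%/12 = 1.15833% = 0.0115833.
Recurrence: B ← B·(1+r) − €276.38.
Month 1: interest €29.07; balance after payment €2,262.69.
Month 2: interest €26.21; balance after payment €2,012.52.
Closed form: n = −ln(1 − rB₀/P)/ln(1+r) = −ln(0.8948)/ln(1.01158) ≈ 9.651, so the balance reaches zero during payment 10.

10 months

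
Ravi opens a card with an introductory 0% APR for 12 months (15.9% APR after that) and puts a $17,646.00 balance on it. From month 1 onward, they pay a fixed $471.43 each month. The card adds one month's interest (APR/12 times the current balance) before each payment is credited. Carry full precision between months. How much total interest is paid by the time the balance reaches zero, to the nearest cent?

$2,728.61

Promo months 1–12 at r₀ = 0%/12 = 0; months 13+ at r₁ = 15.9%/12 = 0.01325.
After month 12 (no interest yet): B = $17,646.00 − 12·$471.43 = $11,988.84.
Then at r₁ with $471.43/mo: n₂ = −ln(1 − r₁·B/P)/ln(1+r₁) ≈ 31.22 → 32 more payments.
Total paid = 43·$471.43 + $103.12 = $20,374.61; interest = $20,374.61 − $17,646.00 = $2,728.61.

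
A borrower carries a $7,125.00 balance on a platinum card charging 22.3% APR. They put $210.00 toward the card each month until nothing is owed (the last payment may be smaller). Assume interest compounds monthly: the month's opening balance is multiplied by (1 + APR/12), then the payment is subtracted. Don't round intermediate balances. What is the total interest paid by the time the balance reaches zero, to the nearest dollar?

$4,230

Monthly rate r = 22.3%/12 = 1.85833% = 0.0185833.
Payoff takes n = ⌈−ln(1 − rB₀/P)/ln(1+r)⌉ = ⌈54.072⌉ = 55 payments; the last is $15.31.
Total paid = 54·$210.00 + $15.31 = $11,355.31.
Total interest = total paid − principal = $11,355.31 − $7,125.00 = $4,230.31.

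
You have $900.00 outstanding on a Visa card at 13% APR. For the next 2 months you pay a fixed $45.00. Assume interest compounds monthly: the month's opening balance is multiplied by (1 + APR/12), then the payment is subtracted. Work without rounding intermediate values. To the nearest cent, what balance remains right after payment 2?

$829.12

Monthly rate r = 13%/12 = 1.08333% = 0.0108333.
Each month: B ← B·(1+r) − $45.00.
Month 1: interest $9.75; balance after payment $864.75.
Month 2: interest $9.37; balance after payment $829.12.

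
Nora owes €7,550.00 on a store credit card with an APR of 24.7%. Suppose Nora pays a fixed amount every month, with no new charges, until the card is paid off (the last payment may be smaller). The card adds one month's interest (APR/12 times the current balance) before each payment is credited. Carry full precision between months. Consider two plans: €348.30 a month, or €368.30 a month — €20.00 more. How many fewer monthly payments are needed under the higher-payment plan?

3 fewer payments

Monthly rate r = 24.7%/12 = 2.05833% = 0.0205833.
At €348.30/mo: n = ⌈−ln(1 − rB₀/P)/ln(1+r)⌉ = 30 payments (last €0.99); total interest = total paid − €7,550.00 = €2,551.69.
At €368.30/mo: 27 payments (last €332.25); total interest €2,358.05.
Payments saved = 30 − 27 = 3.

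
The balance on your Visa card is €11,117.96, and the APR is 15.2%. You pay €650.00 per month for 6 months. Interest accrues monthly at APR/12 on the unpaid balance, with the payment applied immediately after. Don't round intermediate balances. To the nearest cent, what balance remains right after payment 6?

€7,964.53

Monthly rate r = 15.2%/12 = 1.26667% = 0.0126667.
Each month: B ← B·(1+r) − €650.00.
Month 1: interest €140.83; balance after payment €10,608.79.
Month 2: interest €134.38; balance after payment €10,093.17.
Month 3: interest €127.85; balance after payment €9,571.01.
Month 4: interest €121.23; balance after payment €9,042.25.
Month 5: interest €114.54; balance after payment €8,506.78.
Month 6: interest €107.75; balance after payment €7,964.53.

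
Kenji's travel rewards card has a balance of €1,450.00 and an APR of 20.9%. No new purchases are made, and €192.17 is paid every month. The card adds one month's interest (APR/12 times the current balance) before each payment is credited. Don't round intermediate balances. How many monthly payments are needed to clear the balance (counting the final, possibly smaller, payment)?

Monthly rate r = 20.9%/12 = 1.74167% = 0.0174167.
Recurrence: B ← B·(1+r) − €192.17.
Month 1: interest €25.25; balance after payment €1,283.08.
Month 2: interest €22.35; balance after payment €1,113.26.
Closed form: n = −ln(1 − rB₀/P)/ln(1+r) = −ln(0.86858)/ln(1.01742) ≈ 8.160, so the balance reaches zero during payment 9.

9 months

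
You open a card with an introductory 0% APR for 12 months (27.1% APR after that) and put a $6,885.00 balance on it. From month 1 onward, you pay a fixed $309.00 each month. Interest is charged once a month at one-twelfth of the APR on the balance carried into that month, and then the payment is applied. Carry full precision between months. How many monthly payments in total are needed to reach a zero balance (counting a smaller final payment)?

Promo months 1–12 at r₀ = 0%/12 = 0; months 13+ at r₁ = 27.1%/12 = 0.0225833.
After month 12 (no interest yet): B = $6,885.00 − 12·$309.00 = $3,177.00.
Then at r₁ with $309.00/mo: n₂ = −ln(1 − r₁·B/P)/ln(1+r₁) ≈ 11.83 → 12 more payments.

24 payments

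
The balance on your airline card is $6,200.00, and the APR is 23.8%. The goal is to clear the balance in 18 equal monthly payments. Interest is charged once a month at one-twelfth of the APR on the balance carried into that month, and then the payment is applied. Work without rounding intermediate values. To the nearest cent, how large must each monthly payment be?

$412.95

Monthly rate r = 23.8%/12 = 1.98333% = 0.0198333.
Level-payment amortization: P = B₀·r / (1 − (1+r)^(−n)) = 6200.00·0.0198333 / (1 − 1.01983^(−18)).
Denominator 1 − (1+r)^(−18) = 0.297778133.
P = 122.967 / 0.297778133 ≈ 412.95.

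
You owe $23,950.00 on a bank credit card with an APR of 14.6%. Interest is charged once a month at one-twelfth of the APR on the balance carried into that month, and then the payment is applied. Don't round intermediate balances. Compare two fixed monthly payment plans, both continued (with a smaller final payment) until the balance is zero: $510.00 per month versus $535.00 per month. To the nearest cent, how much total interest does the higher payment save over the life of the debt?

Monthly rate r = 14.6%/12 = 1.21667% = 0.0121667.
At $510.00/mo: n = ⌈−ln(1 − rB₀/P)/ln(1+r)⌉ = 71 payments (last $25.52); total interest = total paid − $23,950.00 = $11,775.52.
At $535.00/mo: 66 payments (last $28.65); total interest $10,853.65.
Interest saved = $11,775.52 − $10,853.65 = $921.87.

$921.87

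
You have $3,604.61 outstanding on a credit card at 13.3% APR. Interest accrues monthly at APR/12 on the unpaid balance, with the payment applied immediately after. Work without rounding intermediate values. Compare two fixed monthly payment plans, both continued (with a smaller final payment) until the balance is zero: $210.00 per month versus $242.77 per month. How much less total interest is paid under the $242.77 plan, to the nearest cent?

$60.12

Monthly rate r = 13.3%/12 = 1.10833% = 0.0110833.
At $210.00/mo: n = ⌈−ln(1 − rB₀/P)/ln(1+r)⌉ = 20 payments (last $30.56); total interest = total paid − $3,604.61 = $415.95.
At $242.77/mo: 17 payments (last $76.12); total interest $355.83.
Interest saved = $415.95 − $355.83 = $60.12.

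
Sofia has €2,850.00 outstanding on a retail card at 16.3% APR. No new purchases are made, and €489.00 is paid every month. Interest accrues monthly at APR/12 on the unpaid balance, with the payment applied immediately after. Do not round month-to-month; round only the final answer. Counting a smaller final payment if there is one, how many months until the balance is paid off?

Monthly rate r = 16.3%/12 = 1.35833% = 0.0135833.
Recurrence: B ← B·(1+r) − €489.00.
Month 1: interest €38.71; balance after payment €2,399.71.
Month 2: interest €32.60; balance after payment €1,943.31.
Closed form: n = −ln(1 − rB₀/P)/ln(1+r) = −ln(0.92083)/ln(1.01358) ≈ 6.113, so the balance reaches zero during payment 7.

7 payments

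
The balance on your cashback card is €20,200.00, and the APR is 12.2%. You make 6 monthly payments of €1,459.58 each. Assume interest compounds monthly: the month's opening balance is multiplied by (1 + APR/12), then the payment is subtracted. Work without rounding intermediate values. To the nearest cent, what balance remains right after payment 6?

Monthly rate r = 12.2%/12 = 1.01667% = 0.0101667.
Each month: B ← B·(1+r) − €1,459.58.
Month 1: interest €205.37; balance after payment €18,945.79.
Month 2: interest €192.62; balance after payment €17,678.82.
Month 3: interest €179.73; balance after payment €16,398.98.
Month 4: interest €166.72; balance after payment €15,106.12.
Month 5: interest €153.58; balance after payment €13,800.12.
Month 6: interest €140.30; balance after payment €12,480.84.

€12,480.84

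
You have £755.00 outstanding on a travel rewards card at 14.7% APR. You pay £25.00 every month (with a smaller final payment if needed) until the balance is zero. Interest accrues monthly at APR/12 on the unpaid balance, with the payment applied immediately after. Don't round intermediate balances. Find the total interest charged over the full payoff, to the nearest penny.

Monthly rate r = 14.7%/12 = 1.225% = 0.01225.
Payoff takes n = ⌈−ln(1 − rB₀/P)/ln(1+r)⌉ = ⌈37.941⌉ = 38 payments; the last is £23.54.
Total paid = 37·£25.00 + £23.54 = £948.54.
Total interest = total paid − principal = £948.54 − £755.00 = £193.54.

£193.54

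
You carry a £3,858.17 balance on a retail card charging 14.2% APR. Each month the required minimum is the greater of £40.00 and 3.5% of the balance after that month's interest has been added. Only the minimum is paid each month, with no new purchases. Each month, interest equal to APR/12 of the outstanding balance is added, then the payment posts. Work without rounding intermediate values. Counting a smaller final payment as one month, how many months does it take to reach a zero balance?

Monthly rate r = 14.2%/12 = 1.18333% = 0.0118333.
While 3.5% of the post-interest balance exceeds £40.00, each month B ← (B·(1+r))·(1 − 0.035), i.e. B shrinks by the factor (1+r)·0.965 = 0.97642.
This holds for months 1–52. Entering month 53 the balance is £1,115.50; 3.5% of the post-interest balance is now below £40.00, so the flat £40.00 minimum applies from here.
From month 53 a fixed £40.00 at rate r clears £1,115.50 in 35 more payments. Total: 52 + 35 = 87 months.

87 months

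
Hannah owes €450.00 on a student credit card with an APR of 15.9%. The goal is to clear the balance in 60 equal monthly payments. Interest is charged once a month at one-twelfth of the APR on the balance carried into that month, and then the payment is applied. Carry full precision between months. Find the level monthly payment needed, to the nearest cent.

Monthly rate r = 15.9%/12 = 1.325% = 0.01325.
Level-payment amortization: P = B₀·r / (1 − (1+r)^(−n)) = 450.00·0.01325 / (1 − 1.01325^(−60)).
Denominator 1 − (1+r)^(−60) = 0.546054981.
P = 5.9625 / 0.546054981 ≈ 10.92.

€10.92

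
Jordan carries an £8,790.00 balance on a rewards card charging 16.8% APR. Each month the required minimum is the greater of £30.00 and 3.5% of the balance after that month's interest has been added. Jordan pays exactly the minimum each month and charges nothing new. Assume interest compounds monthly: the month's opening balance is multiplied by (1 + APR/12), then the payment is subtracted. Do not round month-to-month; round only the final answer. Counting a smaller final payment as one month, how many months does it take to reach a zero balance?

144 months

Monthly rate r = 16.8%/12 = 1.4% = 0.014.
While 3.5% of the post-interest balance exceeds £30.00, each month B ← (B·(1+r))·(1 − 0.035), i.e. B shrinks by the factor (1+r)·0.965 = 0.97851.
This holds for months 1–108. Entering month 109 the balance is £841.47; 3.5% of the post-interest balance is now below £30.00, so the flat £30.00 minimum applies from here.
From month 109 a fixed £30.00 at rate r clears £841.47 in 36 more payments. Total: 108 + 36 = 144 months.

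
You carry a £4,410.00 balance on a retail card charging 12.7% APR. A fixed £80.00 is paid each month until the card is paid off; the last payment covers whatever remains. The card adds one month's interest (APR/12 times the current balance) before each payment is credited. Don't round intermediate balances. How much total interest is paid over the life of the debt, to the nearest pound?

£2,244

Monthly rate r = 12.7%/12 = 1.05833% = 0.0105833.
Payoff takes n = ⌈−ln(1 − rB₀/P)/ln(1+r)⌉ = ⌈83.175⌉ = 84 payments; the last is £14.06.
Total paid = 83·£80.00 + £14.06 = £6,654.06.
Total interest = total paid − principal = £6,654.06 − £4,410.00 = £2,244.06.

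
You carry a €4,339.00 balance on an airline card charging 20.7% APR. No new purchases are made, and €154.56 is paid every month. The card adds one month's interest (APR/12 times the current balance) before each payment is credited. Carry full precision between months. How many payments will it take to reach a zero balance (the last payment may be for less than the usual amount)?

39 payments

Monthly rate r = 20.7%/12 = 1.725% = 0.01725.
Recurrence: B ← B·(1+r) − €154.56.
Month 1: interest €74.85; balance after payment €4,259.29.
Month 2: interest €73.47; balance after payment €4,178.20.
Closed form: n = −ln(1 − rB₀/P)/ln(1+r) = −ln(0.51574)/ln(1.01725) ≈ 38.716, so the balance reaches zero during payment 39.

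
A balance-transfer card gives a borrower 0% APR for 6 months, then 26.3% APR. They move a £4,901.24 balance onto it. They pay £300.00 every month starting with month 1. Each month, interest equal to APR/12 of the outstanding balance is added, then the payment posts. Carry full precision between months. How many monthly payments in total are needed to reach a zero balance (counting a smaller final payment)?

Promo months 1–6 at r₀ = 0%/12 = 0; months 7+ at r₁ = 26.3%/12 = 0.0219167.
After month 6 (no interest yet): B = £4,901.24 − 6·£300.00 = £3,101.24.
Then at r₁ with £300.00/mo: n₂ = −ln(1 − r₁·B/P)/ln(1+r₁) ≈ 11.85 → 12 more payments.

18 months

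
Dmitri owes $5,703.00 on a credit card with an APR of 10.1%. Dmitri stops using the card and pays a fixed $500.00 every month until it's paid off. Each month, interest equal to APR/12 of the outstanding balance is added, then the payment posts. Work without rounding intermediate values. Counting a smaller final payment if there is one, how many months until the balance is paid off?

Monthly rate r = 10.1%/12 = 0.841667% = 0.00841667.
Recurrence: B ← B·(1+r) − $500.00.
Month 1: interest $48.00; balance after payment $5,251.00.
Month 2: interest $44.20; balance after payment $4,795.20.
Closed form: n = −ln(1 − rB₀/P)/ln(1+r) = −ln(0.904)/ln(1.00842) ≈ 12.042, so the balance reaches zero during payment 13.

13 months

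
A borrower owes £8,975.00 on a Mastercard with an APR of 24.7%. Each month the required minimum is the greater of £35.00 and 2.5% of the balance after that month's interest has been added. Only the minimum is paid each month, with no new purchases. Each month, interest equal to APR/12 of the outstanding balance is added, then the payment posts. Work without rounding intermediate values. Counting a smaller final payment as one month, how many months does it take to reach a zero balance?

Monthly rate r = 24.7%/12 = 2.05833% = 0.0205833.
While 2.5% of the post-interest balance exceeds £35.00, each month B ← (B·(1+r))·(1 − 0.025), i.e. B shrinks by the factor (1+r)·0.975 = 0.99507.
This holds for months 1–380. Entering month 381 the balance is £1,371.54; 2.5% of the post-interest balance is now below £35.00, so the flat £35.00 minimum applies from here.
From month 381 a fixed £35.00 at rate r clears £1,371.54 in 81 more payments. Total: 380 + 81 = 461 months.

461 months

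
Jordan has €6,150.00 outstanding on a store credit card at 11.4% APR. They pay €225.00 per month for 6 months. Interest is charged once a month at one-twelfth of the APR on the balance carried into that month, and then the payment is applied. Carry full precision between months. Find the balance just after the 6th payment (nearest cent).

Monthly rate r = 11.4%/12 = 0.95% = 0.0095.
Each month: B ← B·(1+r) − €225.00.
Month 1: interest €58.42; balance after payment €5,983.43.
Month 2: interest €56.84; balance after payment €5,815.27.
Month 3: interest €55.25; balance after payment €5,645.51.
Month 4: interest €53.63; balance after payment €5,474.14.
Month 5: interest €52.00; balance after payment €5,301.15.
Month 6: interest €50.36; balance after payment €5,126.51.

€5,126.51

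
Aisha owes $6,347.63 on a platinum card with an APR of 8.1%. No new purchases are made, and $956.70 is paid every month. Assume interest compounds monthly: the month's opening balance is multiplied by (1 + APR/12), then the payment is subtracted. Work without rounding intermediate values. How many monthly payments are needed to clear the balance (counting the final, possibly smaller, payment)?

7 months

Monthly rate r = 8.1%/12 = 0.675% = 0.00675.
Recurrence: B ← B·(1+r) − $956.70.
Month 1: interest $42.85; balance after payment $5,433.78.
Month 2: interest $36.68; balance after payment $4,513.75.
Closed form: n = −ln(1 − rB₀/P)/ln(1+r) = −ln(0.95521)/ln(1.00675) ≈ 6.811, so the balance reaches zero during payment 7.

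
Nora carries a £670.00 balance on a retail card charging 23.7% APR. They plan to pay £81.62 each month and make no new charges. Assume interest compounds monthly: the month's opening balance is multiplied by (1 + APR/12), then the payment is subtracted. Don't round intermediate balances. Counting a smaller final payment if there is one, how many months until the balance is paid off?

Monthly rate r = 23.7%/12 = 1.975% = 0.01975.
Recurrence: B ← B·(1+r) − £81.62.
Month 1: interest £13.23; balance after payment £601.61.
Month 2: interest £11.88; balance after payment £531.87.
Closed form: n = −ln(1 − rB₀/P)/ln(1+r) = −ln(0.83788)/ln(1.01975) ≈ 9.044, so the balance reaches zero during payment 10.

10 months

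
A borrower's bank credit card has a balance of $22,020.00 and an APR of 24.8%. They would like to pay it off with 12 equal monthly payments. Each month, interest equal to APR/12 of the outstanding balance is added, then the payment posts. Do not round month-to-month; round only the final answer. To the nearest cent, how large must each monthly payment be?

Monthly rate r = 24.8%/12 = 2.06667% = 0.0206667.
Level-payment amortization: P = B₀·r / (1 − (1+r)^(−n)) = 22020.00·0.0206667 / (1 − 1.02067^(−12)).
Denominator 1 − (1+r)^(−12) = 0.217664892.
P = 455.08 / 0.217664892 ≈ 2090.74.

$2,090.74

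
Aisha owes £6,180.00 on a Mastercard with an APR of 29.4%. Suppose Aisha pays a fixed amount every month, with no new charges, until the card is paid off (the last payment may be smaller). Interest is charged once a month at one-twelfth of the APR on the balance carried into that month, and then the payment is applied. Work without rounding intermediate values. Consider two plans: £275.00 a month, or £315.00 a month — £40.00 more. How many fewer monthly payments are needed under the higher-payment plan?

Monthly rate r = 29.4%/12 = 2.45% = 0.0245.
At £275.00/mo: n = ⌈−ln(1 − rB₀/P)/ln(1+r)⌉ = 34 payments (last £12.03); total interest = total paid − £6,180.00 = £2,907.03.
At £315.00/mo: 28 payments (last £22.15); total interest £2,347.15.
Payments saved = 34 − 28 = 6.

6 fewer payments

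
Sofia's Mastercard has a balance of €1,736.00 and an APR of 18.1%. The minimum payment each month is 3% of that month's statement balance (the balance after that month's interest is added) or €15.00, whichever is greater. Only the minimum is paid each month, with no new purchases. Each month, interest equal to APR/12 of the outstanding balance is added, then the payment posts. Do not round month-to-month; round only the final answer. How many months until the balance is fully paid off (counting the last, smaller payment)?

128 months

Monthly rate r = 18.1%/12 = 1.50833% = 0.0150833.
While 3% of the post-interest balance exceeds €15.00, each month B ← (B·(1+r))·(1 − 0.03), i.e. B shrinks by the factor (1+r)·0.97 = 0.98463.
This holds for months 1–82. Entering month 83 the balance is €487.50; 3% of the post-interest balance is now below €15.00, so the flat €15.00 minimum applies from here.
From month 83 a fixed €15.00 at rate r clears €487.50 in 46 more payments. Total: 82 + 46 = 128 months.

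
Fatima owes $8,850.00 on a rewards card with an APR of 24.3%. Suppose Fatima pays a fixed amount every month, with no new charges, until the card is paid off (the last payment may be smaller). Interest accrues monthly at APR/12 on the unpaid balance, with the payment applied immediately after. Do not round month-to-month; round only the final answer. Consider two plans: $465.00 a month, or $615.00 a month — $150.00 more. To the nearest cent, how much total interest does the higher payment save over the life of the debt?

$723.76

Monthly rate r = 24.3%/12 = 2.025% = 0.02025.
At $465.00/mo: n = ⌈−ln(1 − rB₀/P)/ln(1+r)⌉ = 25 payments (last $131.86); total interest = total paid − $8,850.00 = $2,441.86.
At $615.00/mo: 18 payments (last $113.10); total interest $1,718.10.
Interest saved = $2,441.86 − $1,718.10 = $723.76.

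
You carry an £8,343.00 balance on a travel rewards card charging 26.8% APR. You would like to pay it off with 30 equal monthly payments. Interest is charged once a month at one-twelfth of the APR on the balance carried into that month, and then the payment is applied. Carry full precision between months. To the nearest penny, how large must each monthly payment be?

£384.57

Monthly rate r = 26.8%/12 = 2.23333% = 0.0223333.
Level-payment amortization: P = B₀·r / (1 − (1+r)^(−n)) = 8343.00·0.0223333 / (1 − 1.02233^(−30)).
Denominator 1 − (1+r)^(−30) = 0.484505113.
P = 186.327 / 0.484505113 ≈ 384.57.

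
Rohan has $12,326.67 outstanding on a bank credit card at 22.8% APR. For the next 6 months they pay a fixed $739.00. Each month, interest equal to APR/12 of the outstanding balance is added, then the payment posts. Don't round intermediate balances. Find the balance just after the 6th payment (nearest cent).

Monthly rate r = 22.8%/12 = 1.9% = 0.019.
Each month: B ← B·(1+r) − $739.00.
Month 1: interest $234.21; balance after payment $11,821.88.
Month 2: interest $224.62; balance after payment $11,307.49.
Month 3: interest $214.84; balance after payment $10,783.33.
Month 4: interest $204.88; balance after payment $10,249.22.
Month 5: interest $194.74; balance after payment $9,704.95.
Month 6: interest $184.39; balance after payment $9,150.35.

$9,150.35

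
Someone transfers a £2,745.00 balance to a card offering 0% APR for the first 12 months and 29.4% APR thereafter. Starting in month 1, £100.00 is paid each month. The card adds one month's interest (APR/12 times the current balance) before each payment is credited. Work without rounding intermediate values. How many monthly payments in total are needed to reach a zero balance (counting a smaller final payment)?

32 payments

Promo months 1–12 at r₀ = 0%/12 = 0; months 13+ at r₁ = 29.4%/12 = 0.0245.
After month 12 (no interest yet): B = £2,745.00 − 12·£100.00 = £1,545.00.
Then at r₁ with £100.00/mo: n₂ = −ln(1 − r₁·B/P)/ln(1+r₁) ≈ 19.65 → 20 more payments.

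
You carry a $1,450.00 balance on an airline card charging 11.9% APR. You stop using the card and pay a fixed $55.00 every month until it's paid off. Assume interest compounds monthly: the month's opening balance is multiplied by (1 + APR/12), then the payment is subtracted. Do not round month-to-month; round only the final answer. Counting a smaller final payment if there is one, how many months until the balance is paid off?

Monthly rate r = 11.9%/12 = 0.991667% = 0.00991667.
Recurrence: B ← B·(1+r) − $55.00.
Month 1: interest $14.38; balance after payment $1,409.38.
Month 2: interest $13.98; balance after payment $1,368.36.
Closed form: n = −ln(1 − rB₀/P)/ln(1+r) = −ln(0.73856)/ln(1.00992) ≈ 30.711, so the balance reaches zero during payment 31.

31 payments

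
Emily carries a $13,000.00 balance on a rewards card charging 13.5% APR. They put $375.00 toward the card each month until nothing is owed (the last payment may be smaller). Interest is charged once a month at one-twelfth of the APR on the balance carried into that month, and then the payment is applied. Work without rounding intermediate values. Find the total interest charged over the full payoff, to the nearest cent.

Monthly rate r = 13.5%/12 = 1.125% = 0.01125.
Payoff takes n = ⌈−ln(1 − rB₀/P)/ln(1+r)⌉ = ⌈44.184⌉ = 45 payments; the last is $69.37.
Total paid = 44·$375.00 + $69.37 = $16,569.37.
Total interest = total paid − principal = $16,569.37 − $13,000.00 = $3,569.37.

$3,569.37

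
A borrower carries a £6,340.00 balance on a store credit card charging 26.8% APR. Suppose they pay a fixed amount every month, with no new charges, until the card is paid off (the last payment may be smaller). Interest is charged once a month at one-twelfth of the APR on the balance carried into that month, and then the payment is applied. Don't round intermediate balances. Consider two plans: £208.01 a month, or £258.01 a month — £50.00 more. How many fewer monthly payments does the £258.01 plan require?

Monthly rate r = 26.8%/12 = 2.23333% = 0.0223333.
At £208.01/mo: n = ⌈−ln(1 − rB₀/P)/ln(1+r)⌉ = 52 payments (last £143.36); total interest = total paid − £6,340.00 = £4,411.87.
At £258.01/mo: 37 payments (last £7.90); total interest £2,956.26.
Payments saved = 52 − 37 = 15.

15 fewer payments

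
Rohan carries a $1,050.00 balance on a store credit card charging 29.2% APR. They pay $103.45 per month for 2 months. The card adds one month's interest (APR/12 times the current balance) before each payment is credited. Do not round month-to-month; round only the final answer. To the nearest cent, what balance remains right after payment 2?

Monthly rate r = 29.2%/12 = 2.43333% = 0.0243333.
Each month: B ← B·(1+r) − $103.45.
Month 1: interest $25.55; balance after payment $972.10.
Month 2: interest $23.65; balance after payment $892.30.

$892.30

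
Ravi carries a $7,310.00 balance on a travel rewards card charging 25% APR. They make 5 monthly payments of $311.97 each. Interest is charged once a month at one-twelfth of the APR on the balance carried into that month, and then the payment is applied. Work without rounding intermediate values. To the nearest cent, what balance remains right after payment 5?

Monthly rate r = 25%/12 = 2.08333% = 0.0208333.
Each month: B ← B·(1+r) − $311.97.
Month 1: interest $152.29; balance after payment $7,150.32.
Month 2: interest $148.97; balance after payment $6,987.32.
Month 3: interest $145.57; balance after payment $6,820.92.
Month 4: interest $142.10; balance after payment $6,651.05.
Month 5: interest $138.56; balance after payment $6,477.64.

$6,477.64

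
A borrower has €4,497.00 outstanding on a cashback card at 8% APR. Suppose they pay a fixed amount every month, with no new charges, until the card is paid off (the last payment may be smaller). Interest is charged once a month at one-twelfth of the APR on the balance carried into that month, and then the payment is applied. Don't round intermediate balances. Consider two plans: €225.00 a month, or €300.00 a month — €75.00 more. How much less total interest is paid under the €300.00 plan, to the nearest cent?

€88.65

Monthly rate r = 8%/12 = 0.666667% = 0.00666667.
At €225.00/mo: n = ⌈−ln(1 − rB₀/P)/ln(1+r)⌉ = 22 payments (last €117.45); total interest = total paid − €4,497.00 = €345.45.
At €300.00/mo: 16 payments (last €253.80); total interest €256.80.
Interest saved = €345.45 − €256.80 = €88.65.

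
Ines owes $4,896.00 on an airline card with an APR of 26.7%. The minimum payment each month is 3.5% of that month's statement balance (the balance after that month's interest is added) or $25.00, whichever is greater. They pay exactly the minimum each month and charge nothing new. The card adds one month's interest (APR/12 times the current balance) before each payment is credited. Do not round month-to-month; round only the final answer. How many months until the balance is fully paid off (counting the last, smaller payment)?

Monthly rate r = 26.7%/12 = 2.225% = 0.02225.
While 3.5% of the post-interest balance exceeds $25.00, each month B ← (B·(1+r))·(1 − 0.035), i.e. B shrinks by the factor (1+r)·0.965 = 0.98647.
This holds for months 1–143. Entering month 144 the balance is $698.10; 3.5% of the post-interest balance is now below $25.00, so the flat $25.00 minimum applies from here.
From month 144 a fixed $25.00 at rate r clears $698.10 in 45 more payments. Total: 143 + 45 = 188 months.

188 months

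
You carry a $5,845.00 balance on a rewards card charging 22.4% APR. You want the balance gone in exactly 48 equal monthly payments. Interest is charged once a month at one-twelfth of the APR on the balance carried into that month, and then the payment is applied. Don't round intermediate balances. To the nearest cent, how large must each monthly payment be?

$185.42

Monthly rate r = 22.4%/12 = 1.86667% = 0.0186667.
Level-payment amortization: P = B₀·r / (1 − (1+r)^(−n)) = 5845.00·0.0186667 / (1 − 1.01867^(−48)).
Denominator 1 − (1+r)^(−48) = 0.588415102.
P = 109.107 / 0.588415102 ≈ 185.42.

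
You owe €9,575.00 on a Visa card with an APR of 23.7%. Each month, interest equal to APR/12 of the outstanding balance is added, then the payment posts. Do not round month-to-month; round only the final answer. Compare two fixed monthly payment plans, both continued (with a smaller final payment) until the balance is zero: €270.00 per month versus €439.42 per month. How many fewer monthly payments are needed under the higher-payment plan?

33 fewer payments

Monthly rate r = 23.7%/12 = 1.975% = 0.01975.
At €270.00/mo: n = ⌈−ln(1 − rB₀/P)/ln(1+r)⌉ = 62 payments (last €170.12); total interest = total paid − €9,575.00 = €7,065.12.
At €439.42/mo: 29 payments (last €340.71); total interest €3,069.47.
Payments saved = 62 − 29 = 33.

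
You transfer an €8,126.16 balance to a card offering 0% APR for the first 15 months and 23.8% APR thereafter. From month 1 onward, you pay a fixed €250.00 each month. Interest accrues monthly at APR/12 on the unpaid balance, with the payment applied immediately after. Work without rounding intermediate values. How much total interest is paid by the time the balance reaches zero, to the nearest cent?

Promo months 1–15 at r₀ = 0%/12 = 0; months 16+ at r₁ = 23.8%/12 = 0.0198333.
After month 15 (no interest yet): B = €8,126.16 − 15·€250.00 = €4,376.16.
Then at r₁ with €250.00/mo: n₂ = −ln(1 − r₁·B/P)/ln(1+r₁) ≈ 21.71 → 22 more payments.
Total paid = 36·€250.00 + €179.01 = €9,179.01; interest = €9,179.01 − €8,126.16 = €1,052.85.

€1,052.85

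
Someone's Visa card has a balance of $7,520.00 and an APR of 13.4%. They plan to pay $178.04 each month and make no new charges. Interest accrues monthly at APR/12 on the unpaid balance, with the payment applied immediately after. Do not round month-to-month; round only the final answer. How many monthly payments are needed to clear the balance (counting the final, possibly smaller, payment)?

58 payments

Monthly rate r = 13.4%/12 = 1.11667% = 0.0111667.
Recurrence: B ← B·(1+r) − $178.04.
Month 1: interest $83.97; balance after payment $7,425.93.
Month 2: interest $82.92; balance after payment $7,330.82.
Closed form: n = −ln(1 − rB₀/P)/ln(1+r) = −ln(0.52835)/ln(1.01117) ≈ 57.453, so the balance reaches zero during payment 58.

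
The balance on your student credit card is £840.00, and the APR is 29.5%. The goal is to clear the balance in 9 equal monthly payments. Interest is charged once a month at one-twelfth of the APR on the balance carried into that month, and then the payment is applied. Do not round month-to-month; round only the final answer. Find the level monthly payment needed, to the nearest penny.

Monthly rate r = 29.5%/12 = 2.45833% = 0.0245833.
Level-payment amortization: P = B₀·r / (1 − (1+r)^(−n)) = 840.00·0.0245833 / (1 − 1.02458^(−9)).
Denominator 1 − (1+r)^(−9) = 0.196336181.
P = 20.65 / 0.196336181 ≈ 105.18.

£105.18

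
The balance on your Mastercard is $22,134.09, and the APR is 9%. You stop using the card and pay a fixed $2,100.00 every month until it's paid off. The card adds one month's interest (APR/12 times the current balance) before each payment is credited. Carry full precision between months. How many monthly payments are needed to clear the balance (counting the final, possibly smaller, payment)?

12 payments

Monthly rate r = 9%/12 = 0.75% = 0.0075.
Recurrence: B ← B·(1+r) − $2,100.00.
Month 1: interest $166.01; balance after payment $20,200.10.
Month 2: interest $151.50; balance after payment $18,251.60.
Closed form: n = −ln(1 − rB₀/P)/ln(1+r) = −ln(0.92095)/ln(1.0075) ≈ 11.021, so the balance reaches zero during payment 12.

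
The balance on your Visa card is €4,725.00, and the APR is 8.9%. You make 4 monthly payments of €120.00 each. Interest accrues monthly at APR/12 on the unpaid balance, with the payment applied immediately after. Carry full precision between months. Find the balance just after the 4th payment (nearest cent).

€4,381.38

Monthly rate r = 8.9%/12 = 0.741667% = 0.00741667.
Each month: B ← B·(1+r) − €120.00.
Month 1: interest €35.04; balance after payment €4,640.04.
Month 2: interest €34.41; balance after payment €4,554.46.
Month 3: interest €33.78; balance after payment €4,468.24.
Month 4: interest €33.14; balance after payment €4,381.38.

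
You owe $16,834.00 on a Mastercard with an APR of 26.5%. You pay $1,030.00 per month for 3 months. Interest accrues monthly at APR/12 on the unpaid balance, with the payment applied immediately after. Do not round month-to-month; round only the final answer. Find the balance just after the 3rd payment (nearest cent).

$14,815.32

Monthly rate r = 26.5%/12 = 2.20833% = 0.0220833.
Each month: B ← B·(1+r) − $1,030.00.
Month 1: interest $371.75; balance after payment $16,175.75.
Month 2: interest $357.21; balance after payment $15,502.97.
Month 3: interest $342.36; balance after payment $14,815.32.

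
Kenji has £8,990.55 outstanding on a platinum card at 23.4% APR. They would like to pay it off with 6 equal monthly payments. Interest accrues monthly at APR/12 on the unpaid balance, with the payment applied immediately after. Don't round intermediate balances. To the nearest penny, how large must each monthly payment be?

Monthly rate r = 23.4%/12 = 1.95% = 0.0195.
Level-payment amortization: P = B₀·r / (1 − (1+r)^(−n)) = 8990.55·0.0195 / (1 − 1.0195^(−6)).
Denominator 1 − (1+r)^(−6) = 0.109412451.
P = 175.316 / 0.109412451 ≈ 1602.34.

£1,602.34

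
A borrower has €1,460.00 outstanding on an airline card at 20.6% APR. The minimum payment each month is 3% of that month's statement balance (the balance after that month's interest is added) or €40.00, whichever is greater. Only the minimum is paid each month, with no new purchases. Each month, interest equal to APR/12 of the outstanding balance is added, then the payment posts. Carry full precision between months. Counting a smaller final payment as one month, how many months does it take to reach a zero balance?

57 months

Monthly rate r = 20.6%/12 = 1.71667% = 0.0171667.
While 3% of the post-interest balance exceeds €40.00, each month B ← (B·(1+r))·(1 − 0.03), i.e. B shrinks by the factor (1+r)·0.97 = 0.98665.
This holds for months 1–9. Entering month 10 the balance is €1,293.68; 3% of the post-interest balance is now below €40.00, so the flat €40.00 minimum applies from here.
From month 10 a fixed €40.00 at rate r clears €1,293.68 in 48 more payments. Total: 9 + 48 = 57 months.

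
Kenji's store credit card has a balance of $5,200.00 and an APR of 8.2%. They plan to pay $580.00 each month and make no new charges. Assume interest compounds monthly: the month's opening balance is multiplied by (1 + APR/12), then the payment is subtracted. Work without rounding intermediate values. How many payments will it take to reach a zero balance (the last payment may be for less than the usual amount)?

Monthly rate r = 8.2%/12 = 0.683333% = 0.00683333.
Recurrence: B ← B·(1+r) − $580.00.
Month 1: interest $35.53; balance after payment $4,655.53.
Month 2: interest $31.81; balance after payment $4,107.35.
Closed form: n = −ln(1 − rB₀/P)/ln(1+r) = −ln(0.93874)/ln(1.00683) ≈ 9.283, so the balance reaches zero during payment 10.

10 payments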